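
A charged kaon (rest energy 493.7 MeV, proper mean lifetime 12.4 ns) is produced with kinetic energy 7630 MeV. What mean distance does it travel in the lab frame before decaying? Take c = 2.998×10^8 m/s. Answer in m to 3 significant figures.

γ = 1 + K/(m₀c²) = 1 + 7630/493.7 = 16.455
β = √(1 − 1/γ²) = 0.99815
Dilated lifetime: γτ₀ = 16.455 × 12.4 ns = 204.04 ns
d = βc·γτ₀ = 0.99815 × (2.998×10^8 m/s) × 2.0404×10^-7 s = 61.1 m

d ≈ 61.1 m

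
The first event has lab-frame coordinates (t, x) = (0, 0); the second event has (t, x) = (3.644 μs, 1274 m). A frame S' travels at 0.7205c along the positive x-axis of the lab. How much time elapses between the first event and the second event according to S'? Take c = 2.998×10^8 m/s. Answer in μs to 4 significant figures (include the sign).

γ = 1/√(1 − 0.7205²) = 1.44205
Δt' = γ(Δt − vΔx/c²) = 1.44205 × (3.644 μs − 0.7205×1274 m / (2.998×10^8 m/s))
= 1.44205 × (0.582235 μs) = 0.8396 μs

Δt' ≈ 0.8396 μs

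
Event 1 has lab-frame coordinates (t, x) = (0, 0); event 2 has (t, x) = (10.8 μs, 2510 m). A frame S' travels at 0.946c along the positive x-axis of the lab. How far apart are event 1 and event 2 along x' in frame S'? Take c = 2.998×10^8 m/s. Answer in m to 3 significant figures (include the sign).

Δx' ≈ -1710 m

γ = 1/√(1 − 0.946²) = 3.0848
Δx' = γ(Δx − vΔt) = 3.0848 × (2510 m − 0.946×(2.998×10^8 m/s)×10.8×10^-6 s)
= 3.0848 × (-553.00 m) = -1710 m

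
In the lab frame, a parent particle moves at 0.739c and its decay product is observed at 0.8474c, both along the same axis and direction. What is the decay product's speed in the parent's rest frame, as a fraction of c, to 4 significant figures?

u' ≈ 0.2900c

Inverse velocity addition: u' = (u − v)/(1 − uv/c²)
= (0.8474 − 0.739)/(1 − 0.8474×0.739) = 0.1084/0.373771 = 0.2900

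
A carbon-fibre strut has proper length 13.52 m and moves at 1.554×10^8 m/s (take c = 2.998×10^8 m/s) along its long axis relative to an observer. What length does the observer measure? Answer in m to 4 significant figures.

L ≈ 11.56 m

β = v/c = 1.554×10^8 / 2.998×10^8 = 0.518346
γ = 1/√(1 − 0.518346²) = 1.16936
Length contraction: L = L₀/γ = 13.52/1.16936 = 11.56 m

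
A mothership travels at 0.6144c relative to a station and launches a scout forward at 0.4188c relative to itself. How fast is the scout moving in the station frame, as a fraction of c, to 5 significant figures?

u ≈ 0.82175c

Compose boost 2: (0.4188 + 0.6144)/(1 + 0.4188×0.6144) = 1.0332/1.257311 = 0.82175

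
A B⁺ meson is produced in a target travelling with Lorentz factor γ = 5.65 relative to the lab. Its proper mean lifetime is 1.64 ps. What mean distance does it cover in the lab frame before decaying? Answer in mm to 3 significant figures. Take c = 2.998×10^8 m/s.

d ≈ 2.73 mm

β = √(1 − 1/γ²) = √(1 − 1/5.65²) = 0.98421
Dilated lifetime: Δt = γτ₀ = 5.65 × 1.64 ps = 9.2660 ps
d = vΔt = 0.98421c × 9.2660 ps = 2.9507×10^8 m/s × 9.2660×10^-12 s = 2.73 mm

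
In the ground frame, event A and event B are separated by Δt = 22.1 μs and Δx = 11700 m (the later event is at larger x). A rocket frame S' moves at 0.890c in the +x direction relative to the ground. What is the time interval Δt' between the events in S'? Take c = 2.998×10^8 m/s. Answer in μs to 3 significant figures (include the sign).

γ = 1/√(1 − 0.890²) = 2.1932
Δt' = γ(Δt − vΔx/c²) = 2.1932 × (22.1 μs − 0.890×11700 m / (2.998×10^8 m/s))
= 2.1932 × (-12.633 μs) = -27.7 μs

Δt' ≈ -27.7 μs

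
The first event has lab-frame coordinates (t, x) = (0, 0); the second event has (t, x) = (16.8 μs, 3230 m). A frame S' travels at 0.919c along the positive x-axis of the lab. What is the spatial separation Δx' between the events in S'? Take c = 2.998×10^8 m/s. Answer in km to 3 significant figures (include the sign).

Δx' ≈ -3.55 km

γ = 1/√(1 − 0.919²) = 2.5364
Δx' = γ(Δx − vΔt) = 2.5364 × (3230 m − 0.919×(2.998×10^8 m/s)×16.8×10^-6 s)
= 2.5364 × (-1398.7 m) = -3.55 km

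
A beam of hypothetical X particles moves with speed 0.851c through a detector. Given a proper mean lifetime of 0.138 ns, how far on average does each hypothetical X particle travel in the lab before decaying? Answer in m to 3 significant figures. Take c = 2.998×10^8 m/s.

d ≈ 0.0670 m

γ = 1/√(1 − 0.851²) = 1.9042
Dilated lifetime: Δt = γτ₀ = 1.9042 × 0.138 ns = 0.26277 ns
d = vΔt = 0.851c × 0.26277 ns = 2.5513×10^8 m/s × 2.6277×10^-10 s = 0.0670 m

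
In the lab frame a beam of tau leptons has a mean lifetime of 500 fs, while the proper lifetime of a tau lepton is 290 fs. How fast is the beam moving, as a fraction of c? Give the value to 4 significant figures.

β ≈ 0.8146

γ = Δt/τ₀ = 500/290 = 1.72414
β = √(1 − 1/γ²) = √(1 − 1/1.72414²) = 0.8146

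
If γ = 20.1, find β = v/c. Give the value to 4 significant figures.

β = √(1 − 1/γ²) = √(1 − 1/20.1²) = √(0.997525) = 0.9988

β ≈ 0.9988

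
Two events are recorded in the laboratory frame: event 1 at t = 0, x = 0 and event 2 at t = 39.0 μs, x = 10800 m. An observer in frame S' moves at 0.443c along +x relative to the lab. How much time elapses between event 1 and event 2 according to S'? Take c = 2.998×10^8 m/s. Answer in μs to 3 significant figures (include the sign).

γ = 1/√(1 − 0.443²) = 1.1154
Δt' = γ(Δt − vΔx/c²) = 1.1154 × (39.0 μs − 0.443×10800 m / (2.998×10^8 m/s))
= 1.1154 × (23.041 μs) = 25.7 μs

Δt' ≈ 25.7 μs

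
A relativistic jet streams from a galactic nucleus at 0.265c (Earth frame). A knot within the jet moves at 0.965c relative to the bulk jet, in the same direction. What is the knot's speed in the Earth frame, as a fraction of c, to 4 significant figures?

Relativistic velocity addition: u = (u' + v)/(1 + u'v/c²)
= (0.965 + 0.265)/(1 + 0.965×0.265) = 1.230/1.25572 = 0.9795

u ≈ 0.9795c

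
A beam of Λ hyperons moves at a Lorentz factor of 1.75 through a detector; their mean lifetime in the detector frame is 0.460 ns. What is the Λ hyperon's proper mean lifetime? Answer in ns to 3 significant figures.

γ = 1.75 (given)
Proper time: τ₀ = Δt/γ = 0.460/1.75 = 0.263 ns

τ₀ ≈ 0.263 ns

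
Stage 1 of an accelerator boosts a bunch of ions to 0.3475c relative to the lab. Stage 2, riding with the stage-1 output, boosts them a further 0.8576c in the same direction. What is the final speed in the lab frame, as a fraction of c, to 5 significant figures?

u ≈ 0.92842c

Compose boost 2: (0.8576 + 0.3475)/(1 + 0.8576×0.3475) = 1.2051/1.298016 = 0.92842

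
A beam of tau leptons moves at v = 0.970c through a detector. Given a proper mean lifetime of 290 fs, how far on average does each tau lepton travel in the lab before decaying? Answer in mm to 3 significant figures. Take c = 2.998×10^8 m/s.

d ≈ 0.347 mm

γ = 1/√(1 − 0.970²) = 4.1135
Dilated lifetime: Δt = γτ₀ = 4.1135 × 290 fs = 1192.9 fs
d = vΔt = 0.970c × 1192.9 fs = 2.9081×10^8 m/s × 1.1929×10^-12 s = 0.347 mm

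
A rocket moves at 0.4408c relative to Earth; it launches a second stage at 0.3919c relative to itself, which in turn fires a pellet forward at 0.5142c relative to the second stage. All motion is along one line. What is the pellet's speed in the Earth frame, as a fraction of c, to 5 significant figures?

Compose boost 2: (0.3919 + 0.4408)/(1 + 0.3919×0.4408) = 0.83270/1.172750 = 0.7100408
Compose boost 3: (0.5142 + 0.7100408)/(1 + 0.5142×0.7100408) = 1.224241/1.365103 = 0.89681

u ≈ 0.89681c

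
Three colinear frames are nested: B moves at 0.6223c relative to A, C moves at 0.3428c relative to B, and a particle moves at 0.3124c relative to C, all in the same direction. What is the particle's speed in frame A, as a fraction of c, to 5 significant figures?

u ≈ 0.88733c

Compose boost 2: (0.3428 + 0.6223)/(1 + 0.3428×0.6223) = 0.96510/1.213324 = 0.7954179
Compose boost 3: (0.3124 + 0.7954179)/(1 + 0.3124×0.7954179) = 1.107818/1.248489 = 0.88733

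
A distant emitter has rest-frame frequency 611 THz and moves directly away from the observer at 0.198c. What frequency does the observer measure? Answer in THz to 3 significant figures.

Relativistic Doppler: f_obs = f_src √((1−β)/(1+β))
= 611 × √(0.80200/1.1980) = 611 × 0.81820 = 500 THz

f_obs ≈ 500 THz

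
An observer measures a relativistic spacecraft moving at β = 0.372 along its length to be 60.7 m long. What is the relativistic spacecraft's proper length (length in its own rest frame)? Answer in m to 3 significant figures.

L₀ ≈ 65.4 m

γ = 1/√(1 − 0.372²) = 1.0773
L₀ = γL = 1.0773 × 60.7 = 65.4 m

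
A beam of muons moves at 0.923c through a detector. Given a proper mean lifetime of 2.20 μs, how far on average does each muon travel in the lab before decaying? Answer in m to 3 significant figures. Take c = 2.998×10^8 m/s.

γ = 1/√(1 − 0.923²) = 2.5988
Dilated lifetime: Δt = γτ₀ = 2.5988 × 2.20 μs = 5.7173 μs
d = vΔt = 0.923c × 5.7173 μs = 2.7672×10^8 m/s × 5.7173×10^-6 s = 1580 m

d ≈ 1580 m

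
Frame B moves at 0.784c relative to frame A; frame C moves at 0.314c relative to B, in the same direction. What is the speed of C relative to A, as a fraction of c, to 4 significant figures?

u ≈ 0.8811c

Compose boost 2: (0.314 + 0.784)/(1 + 0.314×0.784) = 1.098/1.24618 = 0.8811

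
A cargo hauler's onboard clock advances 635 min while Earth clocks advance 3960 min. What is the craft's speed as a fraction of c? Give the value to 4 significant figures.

γ = Δt/τ₀ = 3960/635 = 6.23622
β = √(1 − 1/γ²) = √(1 − 1/6.23622²) = 0.9871

β ≈ 0.9871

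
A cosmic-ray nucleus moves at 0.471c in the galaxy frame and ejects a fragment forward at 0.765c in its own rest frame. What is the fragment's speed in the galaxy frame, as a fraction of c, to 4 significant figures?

Compose boost 2: (0.765 + 0.471)/(1 + 0.765×0.471) = 1.236/1.36031 = 0.9086

u ≈ 0.9086c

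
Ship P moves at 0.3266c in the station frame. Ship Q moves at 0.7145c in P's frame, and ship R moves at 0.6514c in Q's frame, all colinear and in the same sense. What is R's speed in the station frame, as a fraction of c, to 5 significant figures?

Compose boost 2: (0.7145 + 0.3266)/(1 + 0.7145×0.3266) = 1.0411/1.233356 = 0.8441198
Compose boost 3: (0.6514 + 0.8441198)/(1 + 0.6514×0.8441198) = 1.495520/1.549860 = 0.96494

u ≈ 0.96494c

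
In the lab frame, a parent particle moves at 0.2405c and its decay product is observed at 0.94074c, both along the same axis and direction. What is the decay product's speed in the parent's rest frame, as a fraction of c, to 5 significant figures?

u' ≈ 0.90499c

Inverse velocity addition: u' = (u − v)/(1 − uv/c²)
= (0.94074 − 0.2405)/(1 − 0.94074×0.2405) = 0.70024/0.7737520 = 0.90499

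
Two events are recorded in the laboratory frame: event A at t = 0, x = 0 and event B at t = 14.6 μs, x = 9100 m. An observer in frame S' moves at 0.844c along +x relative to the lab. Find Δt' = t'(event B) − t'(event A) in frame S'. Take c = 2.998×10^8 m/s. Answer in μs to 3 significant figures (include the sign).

γ = 1/√(1 − 0.844²) = 1.8645
Δt' = γ(Δt − vΔx/c²) = 1.8645 × (14.6 μs − 0.844×9100 m / (2.998×10^8 m/s))
= 1.8645 × (-11.018 μs) = -20.5 μs

Δt' ≈ -20.5 μs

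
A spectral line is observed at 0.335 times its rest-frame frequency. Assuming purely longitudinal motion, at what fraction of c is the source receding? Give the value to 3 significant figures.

β ≈ 0.798

f_obs/f_src = √((1−β)/(1+β)) = 0.335  ⇒  (1−β)/(1+β) = 0.11223
β = |1 − D²|/(1 + D²) = |1 − 0.11223|/(1 + 0.11223) = 0.798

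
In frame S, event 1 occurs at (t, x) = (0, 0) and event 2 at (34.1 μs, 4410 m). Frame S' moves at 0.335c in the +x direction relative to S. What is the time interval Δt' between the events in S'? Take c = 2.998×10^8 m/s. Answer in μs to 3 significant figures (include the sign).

γ = 1/√(1 − 0.335²) = 1.0613
Δt' = γ(Δt − vΔx/c²) = 1.0613 × (34.1 μs − 0.335×4410 m / (2.998×10^8 m/s))
= 1.0613 × (29.172 μs) = 31.0 μs

Δt' ≈ 31.0 μs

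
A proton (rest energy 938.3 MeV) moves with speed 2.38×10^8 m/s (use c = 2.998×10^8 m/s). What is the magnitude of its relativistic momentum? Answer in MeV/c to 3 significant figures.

β = v/c = 2.38×10^8 / 2.998×10^8 = 0.79386
γ = 1/√(1 − 0.79386²) = 1.6445
p = γβm₀c = 1.6445 × 0.79386 × 938.3 MeV/c = 1220 MeV/c

p ≈ 1220 MeV/c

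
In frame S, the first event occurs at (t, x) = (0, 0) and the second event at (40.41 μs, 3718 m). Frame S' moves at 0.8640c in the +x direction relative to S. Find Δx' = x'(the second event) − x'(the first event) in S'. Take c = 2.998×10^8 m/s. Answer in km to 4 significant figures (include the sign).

Δx' ≈ -13.40 km

γ = 1/√(1 − 0.8640²) = 1.98613
Δx' = γ(Δx − vΔt) = 1.98613 × (3718 m − 0.8640×(2.998×10^8 m/s)×40.41×10^-6 s)
= 1.98613 × (-6749.29 m) = -13.40 km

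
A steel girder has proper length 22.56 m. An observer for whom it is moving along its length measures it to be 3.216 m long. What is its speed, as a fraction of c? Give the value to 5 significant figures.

γ = L₀/L = 22.56/3.216 = 7.014925
β = √(1 − 1/γ²) = 0.98979

β ≈ 0.98979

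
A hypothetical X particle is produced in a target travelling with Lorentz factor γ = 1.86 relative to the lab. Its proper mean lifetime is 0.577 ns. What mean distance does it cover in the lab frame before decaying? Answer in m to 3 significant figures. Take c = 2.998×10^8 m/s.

d ≈ 0.271 m

β = √(1 − 1/γ²) = √(1 − 1/1.86²) = 0.84318
Dilated lifetime: Δt = γτ₀ = 1.86 × 0.577 ns = 1.0732 ns
d = vΔt = 0.84318c × 1.0732 ns = 2.5278×10^8 m/s × 1.0732×10^-9 s = 0.271 m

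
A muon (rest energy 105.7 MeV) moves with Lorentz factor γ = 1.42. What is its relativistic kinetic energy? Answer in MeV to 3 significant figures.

K ≈ 44.4 MeV

γ = 1.42 (given)
K = (γ − 1)m₀c² = (1.42 − 1) × 105.7 MeV = 0.42000 × 105.7 MeV = 44.4 MeV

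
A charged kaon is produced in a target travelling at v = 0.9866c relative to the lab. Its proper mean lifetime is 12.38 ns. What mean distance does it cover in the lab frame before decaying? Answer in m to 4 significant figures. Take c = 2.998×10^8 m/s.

d ≈ 22.44 m

γ = 1/√(1 − 0.9866²) = 6.12904
Dilated lifetime: Δt = γτ₀ = 6.12904 × 12.38 ns = 75.8775 ns
d = vΔt = 0.9866c × 75.8775 ns = 2.95783×10^8 m/s × 7.58775×10^-8 s = 22.44 m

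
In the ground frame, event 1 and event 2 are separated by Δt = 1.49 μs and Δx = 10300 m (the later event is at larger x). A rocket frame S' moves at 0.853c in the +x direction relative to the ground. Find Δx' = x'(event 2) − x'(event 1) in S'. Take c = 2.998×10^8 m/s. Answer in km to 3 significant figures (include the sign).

γ = 1/√(1 − 0.853²) = 1.9160
Δx' = γ(Δx − vΔt) = 1.9160 × (10300 m − 0.853×(2.998×10^8 m/s)×1.49×10^-6 s)
= 1.9160 × (9919.0 m) = 19.0 km

Δx' ≈ 19.0 km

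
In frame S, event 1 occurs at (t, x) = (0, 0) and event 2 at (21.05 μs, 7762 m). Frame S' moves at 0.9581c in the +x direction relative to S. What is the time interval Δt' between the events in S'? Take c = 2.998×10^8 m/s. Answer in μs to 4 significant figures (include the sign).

γ = 1/√(1 − 0.9581²) = 3.49121
Δt' = γ(Δt − vΔx/c²) = 3.49121 × (21.05 μs − 0.9581×7762 m / (2.998×10^8 m/s))
= 3.49121 × (-3.75578 μs) = -13.11 μs

Δt' ≈ -13.11 μs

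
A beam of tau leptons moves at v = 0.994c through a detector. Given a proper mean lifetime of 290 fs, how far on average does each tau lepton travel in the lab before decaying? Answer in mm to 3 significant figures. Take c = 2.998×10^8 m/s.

γ = 1/√(1 − 0.994²) = 9.1424
Dilated lifetime: Δt = γτ₀ = 9.1424 × 290 fs = 2651.3 fs
d = vΔt = 0.994c × 2651.3 fs = 2.9800×10^8 m/s × 2.6513×10^-12 s = 0.790 mm

d ≈ 0.790 mm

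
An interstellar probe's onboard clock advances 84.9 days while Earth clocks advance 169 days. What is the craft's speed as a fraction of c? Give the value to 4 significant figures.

γ = Δt/τ₀ = 169/84.9 = 1.99058
β = √(1 − 1/γ²) = √(1 − 1/1.99058²) = 0.8647

β ≈ 0.8647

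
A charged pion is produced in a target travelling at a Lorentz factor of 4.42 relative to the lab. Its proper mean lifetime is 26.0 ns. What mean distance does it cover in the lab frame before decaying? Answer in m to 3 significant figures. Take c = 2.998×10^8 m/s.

β = √(1 − 1/γ²) = √(1 − 1/4.42²) = 0.97407
Dilated lifetime: Δt = γτ₀ = 4.42 × 26.0 ns = 114.92 ns
d = vΔt = 0.97407c × 114.92 ns = 2.9203×10^8 m/s × 1.1492×10^-7 s = 33.6 m

d ≈ 33.6 m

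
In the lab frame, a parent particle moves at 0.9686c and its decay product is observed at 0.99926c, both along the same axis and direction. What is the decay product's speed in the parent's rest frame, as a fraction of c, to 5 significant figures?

Inverse velocity addition: u' = (u − v)/(1 − uv/c²)
= (0.99926 − 0.9686)/(1 − 0.99926×0.9686) = 0.030660/0.03211676 = 0.95464

u' ≈ 0.95464c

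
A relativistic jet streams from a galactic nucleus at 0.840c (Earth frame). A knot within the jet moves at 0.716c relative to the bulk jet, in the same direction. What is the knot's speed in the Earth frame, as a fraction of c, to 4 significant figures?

Relativistic velocity addition: u = (u' + v)/(1 + u'v/c²)
= (0.716 + 0.840)/(1 + 0.716×0.840) = 1.556/1.60144 = 0.9716

u ≈ 0.9716c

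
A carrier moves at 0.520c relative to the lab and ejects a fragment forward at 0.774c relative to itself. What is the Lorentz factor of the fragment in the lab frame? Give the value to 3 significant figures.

γ ≈ 2.59

u_lab = (0.774 + 0.520)/(1 + 0.774×0.520) = 1.294/1.40248 = 0.922651
γ = 1/√(1 − 0.922651²) = 2.59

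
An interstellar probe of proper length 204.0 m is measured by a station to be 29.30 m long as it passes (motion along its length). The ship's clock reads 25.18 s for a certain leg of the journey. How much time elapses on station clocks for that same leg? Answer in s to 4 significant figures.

Length contraction ⇒ γ = L₀/L = 204.0/29.30 = 6.96246
Time dilation: Δt = γτ₀ = 6.96246 × 25.18 s = 175.3 s

Δt ≈ 175.3 s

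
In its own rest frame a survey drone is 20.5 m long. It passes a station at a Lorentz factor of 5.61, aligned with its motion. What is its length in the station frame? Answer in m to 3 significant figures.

L ≈ 3.65 m

γ = 5.61 (given)
Length contraction: L = L₀/γ = 20.5/5.61 = 3.65 m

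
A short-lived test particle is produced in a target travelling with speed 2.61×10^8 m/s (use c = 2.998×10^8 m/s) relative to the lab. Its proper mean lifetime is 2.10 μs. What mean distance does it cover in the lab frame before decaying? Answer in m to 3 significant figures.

β = v/c = 2.61×10^8 / 2.998×10^8 = 0.87058
γ = 1/√(1 − 0.87058²) = 2.0324
Dilated lifetime: Δt = γτ₀ = 2.0324 × 2.10 μs = 4.2681 μs
d = vΔt = 0.87058c × 4.2681 μs = 2.6100×10^8 m/s × 4.2681×10^-6 s = 1110 m

d ≈ 1110 m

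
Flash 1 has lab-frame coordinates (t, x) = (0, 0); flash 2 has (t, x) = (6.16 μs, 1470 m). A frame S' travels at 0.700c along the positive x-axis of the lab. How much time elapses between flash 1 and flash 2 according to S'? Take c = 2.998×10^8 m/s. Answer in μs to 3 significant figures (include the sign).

Δt' ≈ 3.82 μs

γ = 1/√(1 − 0.700²) = 1.4003
Δt' = γ(Δt − vΔx/c²) = 1.4003 × (6.16 μs − 0.700×1470 m / (2.998×10^8 m/s))
= 1.4003 × (2.7277 μs) = 3.82 μs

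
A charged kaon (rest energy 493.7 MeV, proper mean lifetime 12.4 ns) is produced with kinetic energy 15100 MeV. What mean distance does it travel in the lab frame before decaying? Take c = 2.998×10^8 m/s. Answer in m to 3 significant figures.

d ≈ 117 m

γ = 1 + K/(m₀c²) = 1 + 15100/493.7 = 31.585
β = √(1 − 1/γ²) = 0.99950
Dilated lifetime: γτ₀ = 31.585 × 12.4 ns = 391.66 ns
d = βc·γτ₀ = 0.99950 × (2.998×10^8 m/s) × 3.9166×10^-7 s = 117 m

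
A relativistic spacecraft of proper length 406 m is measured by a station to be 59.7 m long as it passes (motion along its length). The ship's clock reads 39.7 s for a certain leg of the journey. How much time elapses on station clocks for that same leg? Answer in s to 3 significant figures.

Length contraction ⇒ γ = L₀/L = 406/59.7 = 6.8007
Time dilation: Δt = γτ₀ = 6.8007 × 39.7 s = 270 s

Δt ≈ 270 s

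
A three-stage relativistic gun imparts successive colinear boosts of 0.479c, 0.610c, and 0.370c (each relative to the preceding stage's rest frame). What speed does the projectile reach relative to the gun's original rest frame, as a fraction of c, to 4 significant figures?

Compose boost 2: (0.610 + 0.479)/(1 + 0.610×0.479) = 1.089/1.29219 = 0.842755
Compose boost 3: (0.370 + 0.842755)/(1 + 0.370×0.842755) = 1.21276/1.31182 = 0.9245

u ≈ 0.9245c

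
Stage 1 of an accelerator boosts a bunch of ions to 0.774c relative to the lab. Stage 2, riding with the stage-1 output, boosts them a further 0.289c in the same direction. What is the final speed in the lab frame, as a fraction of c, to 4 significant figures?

Compose boost 2: (0.289 + 0.774)/(1 + 0.289×0.774) = 1.063/1.22369 = 0.8687

u ≈ 0.8687c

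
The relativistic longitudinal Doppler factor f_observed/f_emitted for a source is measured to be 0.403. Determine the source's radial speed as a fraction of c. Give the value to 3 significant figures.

β ≈ 0.721

f_obs/f_src = √((1−β)/(1+β)) = 0.403  ⇒  (1−β)/(1+β) = 0.16241
β = |1 − D²|/(1 + D²) = |1 − 0.16241|/(1 + 0.16241) = 0.721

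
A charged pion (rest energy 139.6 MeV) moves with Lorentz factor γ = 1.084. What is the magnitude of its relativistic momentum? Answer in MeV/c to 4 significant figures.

β = √(1 − 1/γ²) = √(1 − 1/1.084²) = 0.385975
p = γβm₀c = 1.084 × 0.385975 × 139.6 MeV/c = 58.41 MeV/c

p ≈ 58.41 MeV/c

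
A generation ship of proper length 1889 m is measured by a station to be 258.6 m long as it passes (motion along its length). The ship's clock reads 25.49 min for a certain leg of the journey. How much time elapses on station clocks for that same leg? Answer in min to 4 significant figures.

Length contraction ⇒ γ = L₀/L = 1889/258.6 = 7.30472
Time dilation: Δt = γτ₀ = 7.30472 × 25.49 min = 186.2 min

Δt ≈ 186.2 min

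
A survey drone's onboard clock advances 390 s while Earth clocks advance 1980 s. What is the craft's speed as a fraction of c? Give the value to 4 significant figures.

β ≈ 0.9804

γ = Δt/τ₀ = 1980/390 = 5.07692
β = √(1 − 1/γ²) = √(1 − 1/5.07692²) = 0.9804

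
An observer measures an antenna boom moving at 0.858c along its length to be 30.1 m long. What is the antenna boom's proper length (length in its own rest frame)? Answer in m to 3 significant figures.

γ = 1/√(1 − 0.858²) = 1.9469
L₀ = γL = 1.9469 × 30.1 = 58.6 m

L₀ ≈ 58.6 m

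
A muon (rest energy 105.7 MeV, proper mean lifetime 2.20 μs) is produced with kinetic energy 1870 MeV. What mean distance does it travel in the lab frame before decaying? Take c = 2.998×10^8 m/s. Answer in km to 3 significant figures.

γ = 1 + K/(m₀c²) = 1 + 1870/105.7 = 18.692
β = √(1 − 1/γ²) = 0.99857
Dilated lifetime: γτ₀ = 18.692 × 2.20 μs = 41.121 μs
d = βc·γτ₀ = 0.99857 × (2.998×10^8 m/s) × 4.1121×10^-5 s = 12.3 km

d ≈ 12.3 km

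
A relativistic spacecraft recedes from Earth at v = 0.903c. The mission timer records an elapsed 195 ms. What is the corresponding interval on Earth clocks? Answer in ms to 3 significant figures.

γ = 1/√(1 − 0.903²) = 2.3275
Time dilation: Δt = γτ₀ = 2.3275 × 195 ms = 454 ms

Δt ≈ 454 ms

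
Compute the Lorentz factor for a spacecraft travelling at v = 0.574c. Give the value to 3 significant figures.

γ ≈ 1.22

γ = 1/√(1 − β²) = 1/√(1 − 0.574²) = 1/√(0.67052) = 1.22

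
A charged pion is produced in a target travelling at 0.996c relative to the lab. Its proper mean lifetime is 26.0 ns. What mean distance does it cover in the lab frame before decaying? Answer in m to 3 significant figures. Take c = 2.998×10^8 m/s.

d ≈ 86.9 m

γ = 1/√(1 − 0.996²) = 11.192
Dilated lifetime: Δt = γτ₀ = 11.192 × 26.0 ns = 290.98 ns
d = vΔt = 0.996c × 290.98 ns = 2.9860×10^8 m/s × 2.9098×10^-7 s = 86.9 m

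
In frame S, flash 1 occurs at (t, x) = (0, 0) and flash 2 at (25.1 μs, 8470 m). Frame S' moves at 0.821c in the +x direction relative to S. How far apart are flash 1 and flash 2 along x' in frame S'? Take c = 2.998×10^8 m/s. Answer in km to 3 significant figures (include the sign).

Δx' ≈ 4.01 km

γ = 1/√(1 − 0.821²) = 1.7515
Δx' = γ(Δx − vΔt) = 1.7515 × (8470 m − 0.821×(2.998×10^8 m/s)×25.1×10^-6 s)
= 1.7515 × (2292.0 m) = 4.01 km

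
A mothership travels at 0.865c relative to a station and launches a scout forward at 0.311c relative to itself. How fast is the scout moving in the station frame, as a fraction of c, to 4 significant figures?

u ≈ 0.9267c

Compose boost 2: (0.311 + 0.865)/(1 + 0.311×0.865) = 1.176/1.26902 = 0.9267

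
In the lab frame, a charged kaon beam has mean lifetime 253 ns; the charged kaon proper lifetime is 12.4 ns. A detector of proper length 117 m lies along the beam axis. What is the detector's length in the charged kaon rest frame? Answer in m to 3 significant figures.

Time dilation ⇒ γ = Δt/τ₀ = 253/12.4 = 20.403
Length contraction: L = L₀/γ = 117/20.403 = 5.73 m

L ≈ 5.73 m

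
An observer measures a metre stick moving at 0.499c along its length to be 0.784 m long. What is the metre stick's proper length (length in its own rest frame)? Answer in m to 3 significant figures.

L₀ ≈ 0.905 m

γ = 1/√(1 − 0.499²) = 1.1539
L₀ = γL = 1.1539 × 0.784 = 0.905 m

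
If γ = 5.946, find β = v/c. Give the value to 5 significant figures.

β = √(1 − 1/γ²) = √(1 − 1/5.946²) = √(0.9717154) = 0.98576

β ≈ 0.98576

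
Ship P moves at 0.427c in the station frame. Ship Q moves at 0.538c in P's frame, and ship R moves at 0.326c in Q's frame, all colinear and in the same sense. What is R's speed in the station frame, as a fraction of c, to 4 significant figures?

u ≈ 0.8845c

Compose boost 2: (0.538 + 0.427)/(1 + 0.538×0.427) = 0.9650/1.22973 = 0.784728
Compose boost 3: (0.326 + 0.784728)/(1 + 0.326×0.784728) = 1.11073/1.25582 = 0.8845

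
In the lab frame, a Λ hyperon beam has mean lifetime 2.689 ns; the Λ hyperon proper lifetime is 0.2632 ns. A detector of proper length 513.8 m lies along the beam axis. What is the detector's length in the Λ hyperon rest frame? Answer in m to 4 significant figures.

Time dilation ⇒ γ = Δt/τ₀ = 2.689/0.2632 = 10.2166
Length contraction: L = L₀/γ = 513.8/10.2166 = 50.29 m

L ≈ 50.29 m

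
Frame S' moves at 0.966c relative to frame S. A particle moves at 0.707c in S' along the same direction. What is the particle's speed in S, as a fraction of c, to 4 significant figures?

Relativistic velocity addition: u = (u' + v)/(1 + u'v/c²)
= (0.707 + 0.966)/(1 + 0.707×0.966) = 1.673/1.68296 = 0.9941

u ≈ 0.9941c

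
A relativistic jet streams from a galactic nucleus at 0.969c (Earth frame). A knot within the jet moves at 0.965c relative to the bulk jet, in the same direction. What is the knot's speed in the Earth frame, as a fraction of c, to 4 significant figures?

Relativistic velocity addition: u = (u' + v)/(1 + u'v/c²)
= (0.965 + 0.969)/(1 + 0.965×0.969) = 1.934/1.93508 = 0.9994

u ≈ 0.9994c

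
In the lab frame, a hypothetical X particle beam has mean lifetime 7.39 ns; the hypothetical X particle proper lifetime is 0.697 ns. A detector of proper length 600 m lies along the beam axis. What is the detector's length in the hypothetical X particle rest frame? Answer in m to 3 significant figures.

L ≈ 56.6 m

Time dilation ⇒ γ = Δt/τ₀ = 7.39/0.697 = 10.603
Length contraction: L = L₀/γ = 600/10.603 = 56.6 m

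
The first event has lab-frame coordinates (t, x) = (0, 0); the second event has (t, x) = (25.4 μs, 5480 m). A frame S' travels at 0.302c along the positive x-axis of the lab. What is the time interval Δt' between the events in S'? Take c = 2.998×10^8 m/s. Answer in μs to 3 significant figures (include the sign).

γ = 1/√(1 − 0.302²) = 1.0490
Δt' = γ(Δt − vΔx/c²) = 1.0490 × (25.4 μs − 0.302×5480 m / (2.998×10^8 m/s))
= 1.0490 × (19.880 μs) = 20.9 μs

Δt' ≈ 20.9 μs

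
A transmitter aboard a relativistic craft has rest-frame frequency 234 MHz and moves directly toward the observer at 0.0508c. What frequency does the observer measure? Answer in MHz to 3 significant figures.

Relativistic Doppler: f_obs = f_src √((1+β)/(1−β))
= 234 × √(1.0508/0.94920) = 234 × 1.0522 = 246 MHz

f_obs ≈ 246 MHz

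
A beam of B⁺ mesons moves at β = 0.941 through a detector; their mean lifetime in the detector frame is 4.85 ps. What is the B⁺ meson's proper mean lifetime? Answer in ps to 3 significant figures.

γ = 1/√(1 − 0.941²) = 2.9550
Proper time: τ₀ = Δt/γ = 4.85/2.9550 = 1.64 ps

τ₀ ≈ 1.64 ps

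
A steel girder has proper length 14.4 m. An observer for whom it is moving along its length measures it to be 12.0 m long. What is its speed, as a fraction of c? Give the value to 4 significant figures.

β ≈ 0.5528

γ = L₀/L = 14.4/12.0 = 1.20000
β = √(1 − 1/γ²) = 0.5528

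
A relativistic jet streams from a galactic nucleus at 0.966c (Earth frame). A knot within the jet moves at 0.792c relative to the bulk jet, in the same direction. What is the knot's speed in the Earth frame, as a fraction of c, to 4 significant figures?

u ≈ 0.9960c

Relativistic velocity addition: u = (u' + v)/(1 + u'v/c²)
= (0.792 + 0.966)/(1 + 0.792×0.966) = 1.758/1.76507 = 0.9960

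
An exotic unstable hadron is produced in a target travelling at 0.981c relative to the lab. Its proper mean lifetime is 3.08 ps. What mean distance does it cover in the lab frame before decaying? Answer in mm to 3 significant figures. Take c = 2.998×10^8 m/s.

γ = 1/√(1 − 0.981²) = 5.1544
Dilated lifetime: Δt = γτ₀ = 5.1544 × 3.08 ps = 15.876 ps
d = vΔt = 0.981c × 15.876 ps = 2.9410×10^8 m/s × 1.5876×10^-11 s = 4.67 mm

d ≈ 4.67 mm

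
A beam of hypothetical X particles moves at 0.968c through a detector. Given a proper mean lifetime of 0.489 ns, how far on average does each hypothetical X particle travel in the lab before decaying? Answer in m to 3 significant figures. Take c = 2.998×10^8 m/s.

d ≈ 0.565 m

γ = 1/√(1 − 0.968²) = 3.9849
Dilated lifetime: Δt = γτ₀ = 3.9849 × 0.489 ns = 1.9486 ns
d = vΔt = 0.968c × 1.9486 ns = 2.9021×10^8 m/s × 1.9486×10^-9 s = 0.565 m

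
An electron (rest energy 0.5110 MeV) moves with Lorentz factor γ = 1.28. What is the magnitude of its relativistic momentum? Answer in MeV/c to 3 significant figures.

p ≈ 0.408 MeV/c

β = √(1 − 1/γ²) = √(1 − 1/1.28²) = 0.62422
p = γβm₀c = 1.28 × 0.62422 × 0.5110 MeV/c = 0.408 MeV/c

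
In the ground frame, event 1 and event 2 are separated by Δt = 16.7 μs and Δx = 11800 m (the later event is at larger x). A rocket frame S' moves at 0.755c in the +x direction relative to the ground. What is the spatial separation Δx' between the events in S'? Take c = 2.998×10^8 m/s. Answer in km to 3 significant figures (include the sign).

Δx' ≈ 12.2 km

γ = 1/√(1 − 0.755²) = 1.5250
Δx' = γ(Δx − vΔt) = 1.5250 × (11800 m − 0.755×(2.998×10^8 m/s)×16.7×10^-6 s)
= 1.5250 × (8020.0 m) = 12.2 km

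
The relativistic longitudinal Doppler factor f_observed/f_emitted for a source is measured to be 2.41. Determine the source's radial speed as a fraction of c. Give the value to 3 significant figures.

f_obs/f_src = √((1+β)/(1−β)) = 2.41  ⇒  (1+β)/(1−β) = 5.8081
β = |1 − D²|/(1 + D²) = |1 − 5.8081|/(1 + 5.8081) = 0.706

β ≈ 0.706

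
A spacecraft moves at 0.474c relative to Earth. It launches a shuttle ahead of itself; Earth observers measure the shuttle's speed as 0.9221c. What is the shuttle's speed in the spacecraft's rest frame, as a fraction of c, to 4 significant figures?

u' ≈ 0.7960c

Inverse velocity addition: u' = (u − v)/(1 − uv/c²)
= (0.9221 − 0.474)/(1 − 0.9221×0.474) = 0.4481/0.562925 = 0.7960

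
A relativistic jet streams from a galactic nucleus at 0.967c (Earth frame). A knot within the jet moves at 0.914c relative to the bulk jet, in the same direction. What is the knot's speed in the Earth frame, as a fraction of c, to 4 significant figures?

u ≈ 0.9985c

Relativistic velocity addition: u = (u' + v)/(1 + u'v/c²)
= (0.914 + 0.967)/(1 + 0.914×0.967) = 1.881/1.88384 = 0.9985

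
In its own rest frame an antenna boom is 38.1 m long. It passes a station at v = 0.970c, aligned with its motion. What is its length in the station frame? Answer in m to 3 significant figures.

γ = 1/√(1 − 0.970²) = 4.1135
Length contraction: L = L₀/γ = 38.1/4.1135 = 9.26 m

L ≈ 9.26 m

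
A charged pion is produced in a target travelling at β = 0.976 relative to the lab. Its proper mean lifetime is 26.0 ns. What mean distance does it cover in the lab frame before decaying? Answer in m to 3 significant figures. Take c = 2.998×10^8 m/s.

d ≈ 34.9 m

γ = 1/√(1 − 0.976²) = 4.5920
Dilated lifetime: Δt = γτ₀ = 4.5920 × 26.0 ns = 119.39 ns
d = vΔt = 0.976c × 119.39 ns = 2.9260×10^8 m/s × 1.1939×10^-7 s = 34.9 m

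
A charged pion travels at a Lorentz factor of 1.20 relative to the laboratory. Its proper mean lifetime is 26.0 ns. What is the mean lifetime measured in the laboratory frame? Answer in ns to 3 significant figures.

γ = 1.20 (given)
Time dilation: Δt = γτ₀ = 1.20 × 26.0 ns = 31.2 ns

Δt ≈ 31.2 ns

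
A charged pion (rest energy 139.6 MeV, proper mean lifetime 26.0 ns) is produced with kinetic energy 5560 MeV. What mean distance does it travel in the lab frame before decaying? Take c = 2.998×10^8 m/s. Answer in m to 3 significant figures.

γ = 1 + K/(m₀c²) = 1 + 5560/139.6 = 40.828
β = √(1 − 1/γ²) = 0.99970
Dilated lifetime: γτ₀ = 40.828 × 26.0 ns = 1061.5 ns
d = βc·γτ₀ = 0.99970 × (2.998×10^8 m/s) × 1.0615×10^-6 s = 318 m

d ≈ 318 m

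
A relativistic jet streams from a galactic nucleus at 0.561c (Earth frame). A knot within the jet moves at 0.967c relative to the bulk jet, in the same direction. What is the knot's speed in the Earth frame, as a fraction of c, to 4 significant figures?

u ≈ 0.9906c

Relativistic velocity addition: u = (u' + v)/(1 + u'v/c²)
= (0.967 + 0.561)/(1 + 0.967×0.561) = 1.528/1.54249 = 0.9906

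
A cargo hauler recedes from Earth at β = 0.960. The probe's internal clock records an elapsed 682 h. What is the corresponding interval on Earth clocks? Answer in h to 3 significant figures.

Δt ≈ 2440 h

γ = 1/√(1 − 0.960²) = 3.5714
Time dilation: Δt = γτ₀ = 3.5714 × 682 h = 2440 h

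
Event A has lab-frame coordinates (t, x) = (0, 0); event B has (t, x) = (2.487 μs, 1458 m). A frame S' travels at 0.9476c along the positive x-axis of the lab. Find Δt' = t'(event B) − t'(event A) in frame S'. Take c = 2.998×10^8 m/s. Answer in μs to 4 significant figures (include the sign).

γ = 1/√(1 − 0.9476²) = 3.13029
Δt' = γ(Δt − vΔx/c²) = 3.13029 × (2.487 μs − 0.9476×1458 m / (2.998×10^8 m/s))
= 3.13029 × (-2.12141 μs) = -6.641 μs

Δt' ≈ -6.641 μs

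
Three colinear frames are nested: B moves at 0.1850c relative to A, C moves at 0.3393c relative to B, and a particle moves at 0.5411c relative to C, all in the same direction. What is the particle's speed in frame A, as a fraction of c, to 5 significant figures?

u ≈ 0.81648c

Compose boost 2: (0.3393 + 0.1850)/(1 + 0.3393×0.1850) = 0.52430/1.062771 = 0.4933332
Compose boost 3: (0.5411 + 0.4933332)/(1 + 0.5411×0.4933332) = 1.034433/1.266943 = 0.81648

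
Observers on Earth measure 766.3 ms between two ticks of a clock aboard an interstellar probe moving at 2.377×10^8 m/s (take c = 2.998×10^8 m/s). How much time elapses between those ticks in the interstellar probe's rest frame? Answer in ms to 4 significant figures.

τ₀ ≈ 467.0 ms

β = v/c = 2.377×10^8 / 2.998×10^8 = 0.792862
γ = 1/√(1 − 0.792862²) = 1.64095
Proper time: τ₀ = Δt/γ = 766.3/1.64095 = 467.0 ms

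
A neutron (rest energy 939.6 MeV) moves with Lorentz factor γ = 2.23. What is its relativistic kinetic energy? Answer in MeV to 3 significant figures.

γ = 2.23 (given)
K = (γ − 1)m₀c² = (2.23 − 1) × 939.6 MeV = 1.2300 × 939.6 MeV = 1160 MeV

K ≈ 1160 MeV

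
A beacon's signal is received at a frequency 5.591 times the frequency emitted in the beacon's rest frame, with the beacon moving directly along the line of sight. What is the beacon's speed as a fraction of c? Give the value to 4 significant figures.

β ≈ 0.9380

f_obs/f_src = √((1+β)/(1−β)) = 5.591  ⇒  (1+β)/(1−β) = 31.2593
β = |1 − D²|/(1 + D²) = |1 − 31.2593|/(1 + 31.2593) = 0.9380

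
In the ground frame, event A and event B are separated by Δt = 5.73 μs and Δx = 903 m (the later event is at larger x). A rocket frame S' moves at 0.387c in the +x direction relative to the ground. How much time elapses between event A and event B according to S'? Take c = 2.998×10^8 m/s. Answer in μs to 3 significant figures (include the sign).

γ = 1/√(1 − 0.387²) = 1.0845
Δt' = γ(Δt − vΔx/c²) = 1.0845 × (5.73 μs − 0.387×903 m / (2.998×10^8 m/s))
= 1.0845 × (4.5644 μs) = 4.95 μs

Δt' ≈ 4.95 μs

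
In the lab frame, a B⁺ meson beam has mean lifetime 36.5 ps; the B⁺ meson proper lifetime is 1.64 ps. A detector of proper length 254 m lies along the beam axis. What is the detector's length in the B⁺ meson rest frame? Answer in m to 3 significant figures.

Time dilation ⇒ γ = Δt/τ₀ = 36.5/1.64 = 22.256
Length contraction: L = L₀/γ = 254/22.256 = 11.4 m

L ≈ 11.4 m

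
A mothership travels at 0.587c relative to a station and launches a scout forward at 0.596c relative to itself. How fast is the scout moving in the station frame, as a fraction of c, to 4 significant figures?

Compose boost 2: (0.596 + 0.587)/(1 + 0.596×0.587) = 1.183/1.34985 = 0.8764

u ≈ 0.8764c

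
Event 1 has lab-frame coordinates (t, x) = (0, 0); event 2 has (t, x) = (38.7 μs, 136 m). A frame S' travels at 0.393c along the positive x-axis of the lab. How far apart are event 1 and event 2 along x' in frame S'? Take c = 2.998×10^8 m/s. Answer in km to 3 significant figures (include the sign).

γ = 1/√(1 − 0.393²) = 1.0875
Δx' = γ(Δx − vΔt) = 1.0875 × (136 m − 0.393×(2.998×10^8 m/s)×38.7×10^-6 s)
= 1.0875 × (-4423.7 m) = -4.81 km

Δx' ≈ -4.81 km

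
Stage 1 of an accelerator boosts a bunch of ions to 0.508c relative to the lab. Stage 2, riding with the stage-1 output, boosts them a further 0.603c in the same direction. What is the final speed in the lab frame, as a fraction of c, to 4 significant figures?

u ≈ 0.8505c

Compose boost 2: (0.603 + 0.508)/(1 + 0.603×0.508) = 1.111/1.30632 = 0.8505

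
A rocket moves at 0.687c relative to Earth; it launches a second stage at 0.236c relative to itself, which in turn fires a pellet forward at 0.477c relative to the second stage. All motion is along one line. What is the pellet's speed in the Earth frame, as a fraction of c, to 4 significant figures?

Compose boost 2: (0.236 + 0.687)/(1 + 0.236×0.687) = 0.9230/1.16213 = 0.794230
Compose boost 3: (0.477 + 0.794230)/(1 + 0.477×0.794230) = 1.27123/1.37885 = 0.9220

u ≈ 0.9220c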